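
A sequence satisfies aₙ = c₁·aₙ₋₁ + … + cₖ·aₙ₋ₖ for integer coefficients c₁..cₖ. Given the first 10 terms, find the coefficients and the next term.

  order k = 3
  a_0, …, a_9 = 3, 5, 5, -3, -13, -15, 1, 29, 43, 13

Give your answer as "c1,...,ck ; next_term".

1,-1,-1 ; -59

  a_3 = 1·5 + -1·5 + -1·3 = -3
  a_4 = 1·-3 + -1·5 + -1·5 = -13
  a_5 = 1·-13 + -1·-3 + -1·5 = -15
  a_6 = 1·-15 + -1·-13 + -1·-3 = 1
  a_7 = 1·1 + -1·-15 + -1·-13 = 29
  a_8 = 1·29 + -1·1 + -1·-15 = 43
  a_9 = 1·43 + -1·29 + -1·1 = 13
  a_10 = 1·13 + -1·43 + -1·29 = -59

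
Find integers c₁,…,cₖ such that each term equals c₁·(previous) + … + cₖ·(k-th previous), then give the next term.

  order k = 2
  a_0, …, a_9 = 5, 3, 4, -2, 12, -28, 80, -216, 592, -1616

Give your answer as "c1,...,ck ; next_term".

-2,2 ; 4416

  a_2 = -2·3 + 2·5 = 4
  a_3 = -2·4 + 2·3 = -2
  a_4 = -2·-2 + 2·4 = 12
  a_5 = -2·12 + 2·-2 = -28
  a_6 = -2·-28 + 2·12 = 80
  a_7 = -2·80 + 2·-28 = -216
  a_8 = -2·-216 + 2·80 = 592
  a_9 = -2·592 + 2·-216 = -1616
  a_10 = -2·-1616 + 2·592 = 4416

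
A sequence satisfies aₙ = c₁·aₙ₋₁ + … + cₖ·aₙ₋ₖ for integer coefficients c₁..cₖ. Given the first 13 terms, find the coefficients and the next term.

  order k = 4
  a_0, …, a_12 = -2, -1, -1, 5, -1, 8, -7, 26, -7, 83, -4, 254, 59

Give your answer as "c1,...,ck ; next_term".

1,2,-2,3 ; 824

  a_4 = 1·5 + 2·-1 + -2·-1 + 3·-2 = -1
  a_5 = 1·-1 + 2·5 + -2·-1 + 3·-1 = 8
  a_6 = 1·8 + 2·-1 + -2·5 + 3·-1 = -7
  a_7 = 1·-7 + 2·8 + -2·-1 + 3·5 = 26
  a_8 = 1·26 + 2·-7 + -2·8 + 3·-1 = -7
  a_9 = 1·-7 + 2·26 + -2·-7 + 3·8 = 83
  a_10 = 1·83 + 2·-7 + -2·26 + 3·-7 = -4
  a_11 = 1·-4 + 2·83 + -2·-7 + 3·26 = 254
  a_12 = 1·254 + 2·-4 + -2·83 + 3·-7 = 59
  a_13 = 1·59 + 2·254 + -2·-4 + 3·83 = 824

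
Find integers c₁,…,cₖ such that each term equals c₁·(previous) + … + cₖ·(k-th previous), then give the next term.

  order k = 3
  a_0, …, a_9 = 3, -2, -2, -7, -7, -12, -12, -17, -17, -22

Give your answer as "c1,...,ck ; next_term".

1,1,-1 ; -22

  a_3 = 1·-2 + 1·-2 + -1·3 = -7
  a_4 = 1·-7 + 1·-2 + -1·-2 = -7
  a_5 = 1·-7 + 1·-7 + -1·-2 = -12
  a_6 = 1·-12 + 1·-7 + -1·-7 = -12
  a_7 = 1·-12 + 1·-12 + -1·-7 = -17
  a_8 = 1·-17 + 1·-12 + -1·-12 = -17
  a_9 = 1·-17 + 1·-17 + -1·-12 = -22
  a_10 = 1·-22 + 1·-17 + -1·-17 = -22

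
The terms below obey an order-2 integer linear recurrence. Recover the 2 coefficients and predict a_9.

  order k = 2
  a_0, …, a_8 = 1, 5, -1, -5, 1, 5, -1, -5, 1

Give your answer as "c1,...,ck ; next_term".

  a_2 = 0·5 + -1·1 = -1
  a_3 = 0·-1 + -1·5 = -5
  a_4 = 0·-5 + -1·-1 = 1
  a_5 = 0·1 + -1·-5 = 5
  a_6 = 0·5 + -1·1 = -1
  a_7 = 0·-1 + -1·5 = -5
  a_8 = 0·-5 + -1·-1 = 1
  a_9 = 0·1 + -1·-5 = 5

0,-1 ; 5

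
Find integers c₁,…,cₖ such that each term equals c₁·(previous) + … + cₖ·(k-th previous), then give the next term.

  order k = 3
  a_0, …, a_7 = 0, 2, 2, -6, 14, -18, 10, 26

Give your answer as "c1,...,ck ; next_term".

-2,-1,2 ; -98

  a_3 = -2·2 + -1·2 + 2·0 = -6
  a_4 = -2·-6 + -1·2 + 2·2 = 14
  a_5 = -2·14 + -1·-6 + 2·2 = -18
  a_6 = -2·-18 + -1·14 + 2·-6 = 10
  a_7 = -2·10 + -1·-18 + 2·14 = 26
  a_8 = -2·26 + -1·10 + 2·-18 = -98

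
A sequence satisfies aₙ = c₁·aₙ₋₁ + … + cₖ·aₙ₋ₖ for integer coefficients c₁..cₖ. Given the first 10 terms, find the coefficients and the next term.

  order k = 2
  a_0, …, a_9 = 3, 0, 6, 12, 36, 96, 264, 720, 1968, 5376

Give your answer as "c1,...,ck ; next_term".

2,2 ; 14688

  a_2 = 2·0 + 2·3 = 6
  a_3 = 2·6 + 2·0 = 12
  a_4 = 2·12 + 2·6 = 36
  a_5 = 2·36 + 2·12 = 96
  a_6 = 2·96 + 2·36 = 264
  a_7 = 2·264 + 2·96 = 720
  a_8 = 2·720 + 2·264 = 1968
  a_9 = 2·1968 + 2·720 = 5376
  a_10 = 2·5376 + 2·1968 = 14688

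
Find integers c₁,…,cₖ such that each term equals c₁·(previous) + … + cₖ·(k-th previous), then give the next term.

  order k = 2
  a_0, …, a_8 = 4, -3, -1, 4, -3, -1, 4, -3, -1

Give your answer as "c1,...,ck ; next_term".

-1,-1 ; 4

  a_2 = -1·-3 + -1·4 = -1
  a_3 = -1·-1 + -1·-3 = 4
  a_4 = -1·4 + -1·-1 = -3
  a_5 = -1·-3 + -1·4 = -1
  a_6 = -1·-1 + -1·-3 = 4
  a_7 = -1·4 + -1·-1 = -3
  a_8 = -1·-3 + -1·4 = -1
  a_9 = -1·-1 + -1·-3 = 4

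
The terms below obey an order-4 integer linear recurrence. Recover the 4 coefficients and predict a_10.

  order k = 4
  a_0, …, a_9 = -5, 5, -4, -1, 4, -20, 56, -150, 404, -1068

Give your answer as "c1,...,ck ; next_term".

  a_4 = -2·-1 + 2·-4 + 0·5 + -2·-5 = 4
  a_5 = -2·4 + 2·-1 + 0·-4 + -2·5 = -20
  a_6 = -2·-20 + 2·4 + 0·-1 + -2·-4 = 56
  a_7 = -2·56 + 2·-20 + 0·4 + -2·-1 = -150
  a_8 = -2·-150 + 2·56 + 0·-20 + -2·4 = 404
  a_9 = -2·404 + 2·-150 + 0·56 + -2·-20 = -1068
  a_10 = -2·-1068 + 2·404 + 0·-150 + -2·56 = 2832

-2,2,0,-2 ; 2832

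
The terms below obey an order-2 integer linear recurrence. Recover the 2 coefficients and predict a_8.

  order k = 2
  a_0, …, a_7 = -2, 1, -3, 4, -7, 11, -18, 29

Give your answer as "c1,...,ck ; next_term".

  a_2 = -1·1 + 1·-2 = -3
  a_3 = -1·-3 + 1·1 = 4
  a_4 = -1·4 + 1·-3 = -7
  a_5 = -1·-7 + 1·4 = 11
  a_6 = -1·11 + 1·-7 = -18
  a_7 = -1·-18 + 1·11 = 29
  a_8 = -1·29 + 1·-18 = -47

-1,1 ; -47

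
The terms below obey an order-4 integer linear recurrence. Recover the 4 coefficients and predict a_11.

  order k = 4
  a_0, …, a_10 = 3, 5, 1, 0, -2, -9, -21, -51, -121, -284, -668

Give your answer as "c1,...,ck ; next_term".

2,1,0,-1 ; -1569

  a_4 = 2·0 + 1·1 + 0·5 + -1·3 = -2
  a_5 = 2·-2 + 1·0 + 0·1 + -1·5 = -9
  a_6 = 2·-9 + 1·-2 + 0·0 + -1·1 = -21
  a_7 = 2·-21 + 1·-9 + 0·-2 + -1·0 = -51
  a_8 = 2·-51 + 1·-21 + 0·-9 + -1·-2 = -121
  a_9 = 2·-121 + 1·-51 + 0·-21 + -1·-9 = -284
  a_10 = 2·-284 + 1·-121 + 0·-51 + -1·-21 = -668
  a_11 = 2·-668 + 1·-284 + 0·-121 + -1·-51 = -1569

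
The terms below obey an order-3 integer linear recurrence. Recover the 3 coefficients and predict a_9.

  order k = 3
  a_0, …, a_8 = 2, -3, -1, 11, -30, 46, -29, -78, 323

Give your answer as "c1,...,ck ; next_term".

-2,-1,3 ; -655

  a_3 = -2·-1 + -1·-3 + 3·2 = 11
  a_4 = -2·11 + -1·-1 + 3·-3 = -30
  a_5 = -2·-30 + -1·11 + 3·-1 = 46
  a_6 = -2·46 + -1·-30 + 3·11 = -29
  a_7 = -2·-29 + -1·46 + 3·-30 = -78
  a_8 = -2·-78 + -1·-29 + 3·46 = 323
  a_9 = -2·323 + -1·-78 + 3·-29 = -655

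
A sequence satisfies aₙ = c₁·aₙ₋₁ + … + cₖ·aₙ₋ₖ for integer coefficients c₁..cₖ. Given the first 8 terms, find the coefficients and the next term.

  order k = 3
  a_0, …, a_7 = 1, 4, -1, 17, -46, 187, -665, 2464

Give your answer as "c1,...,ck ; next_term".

  a_3 = -3·-1 + 3·4 + 2·1 = 17
  a_4 = -3·17 + 3·-1 + 2·4 = -46
  a_5 = -3·-46 + 3·17 + 2·-1 = 187
  a_6 = -3·187 + 3·-46 + 2·17 = -665
  a_7 = -3·-665 + 3·187 + 2·-46 = 2464
  a_8 = -3·2464 + 3·-665 + 2·187 = -9013

-3,3,2 ; -9013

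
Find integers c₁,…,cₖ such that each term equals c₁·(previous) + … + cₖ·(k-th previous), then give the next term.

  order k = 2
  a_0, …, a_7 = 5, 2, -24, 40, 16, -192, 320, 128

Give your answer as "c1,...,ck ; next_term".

  a_2 = -2·2 + -4·5 = -24
  a_3 = -2·-24 + -4·2 = 40
  a_4 = -2·40 + -4·-24 = 16
  a_5 = -2·16 + -4·40 = -192
  a_6 = -2·-192 + -4·16 = 320
  a_7 = -2·320 + -4·-192 = 128
  a_8 = -2·128 + -4·320 = -1536

-2,-4 ; -1536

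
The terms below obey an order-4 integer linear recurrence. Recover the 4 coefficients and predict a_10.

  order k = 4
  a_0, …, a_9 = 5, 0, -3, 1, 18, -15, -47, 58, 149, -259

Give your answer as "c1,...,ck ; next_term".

  a_4 = -1·1 + -3·-3 + -2·0 + 2·5 = 18
  a_5 = -1·18 + -3·1 + -2·-3 + 2·0 = -15
  a_6 = -1·-15 + -3·18 + -2·1 + 2·-3 = -47
  a_7 = -1·-47 + -3·-15 + -2·18 + 2·1 = 58
  a_8 = -1·58 + -3·-47 + -2·-15 + 2·18 = 149
  a_9 = -1·149 + -3·58 + -2·-47 + 2·-15 = -259
  a_10 = -1·-259 + -3·149 + -2·58 + 2·-47 = -398

-1,-3,-2,2 ; -398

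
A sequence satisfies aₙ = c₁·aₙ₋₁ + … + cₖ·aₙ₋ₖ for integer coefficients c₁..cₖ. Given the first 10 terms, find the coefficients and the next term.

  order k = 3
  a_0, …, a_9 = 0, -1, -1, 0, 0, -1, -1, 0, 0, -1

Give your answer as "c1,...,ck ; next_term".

  a_3 = 1·-1 + -1·-1 + 1·0 = 0
  a_4 = 1·0 + -1·-1 + 1·-1 = 0
  a_5 = 1·0 + -1·0 + 1·-1 = -1
  a_6 = 1·-1 + -1·0 + 1·0 = -1
  a_7 = 1·-1 + -1·-1 + 1·0 = 0
  a_8 = 1·0 + -1·-1 + 1·-1 = 0
  a_9 = 1·0 + -1·0 + 1·-1 = -1
  a_10 = 1·-1 + -1·0 + 1·0 = -1

1,-1,1 ; -1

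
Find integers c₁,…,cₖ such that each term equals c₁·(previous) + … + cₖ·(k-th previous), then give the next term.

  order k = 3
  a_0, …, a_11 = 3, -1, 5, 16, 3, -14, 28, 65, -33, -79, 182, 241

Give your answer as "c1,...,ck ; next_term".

  a_3 = 1·5 + -2·-1 + 3·3 = 16
  a_4 = 1·16 + -2·5 + 3·-1 = 3
  a_5 = 1·3 + -2·16 + 3·5 = -14
  a_6 = 1·-14 + -2·3 + 3·16 = 28
  a_7 = 1·28 + -2·-14 + 3·3 = 65
  a_8 = 1·65 + -2·28 + 3·-14 = -33
  a_9 = 1·-33 + -2·65 + 3·28 = -79
  a_10 = 1·-79 + -2·-33 + 3·65 = 182
  a_11 = 1·182 + -2·-79 + 3·-33 = 241
  a_12 = 1·241 + -2·182 + 3·-79 = -360

1,-2,3 ; -360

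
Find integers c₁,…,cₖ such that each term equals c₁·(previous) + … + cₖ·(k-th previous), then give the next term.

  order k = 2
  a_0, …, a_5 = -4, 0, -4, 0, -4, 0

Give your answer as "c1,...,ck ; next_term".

0,1 ; -4

  a_2 = 0·0 + 1·-4 = -4
  a_3 = 0·-4 + 1·0 = 0
  a_4 = 0·0 + 1·-4 = -4
  a_5 = 0·-4 + 1·0 = 0
  a_6 = 0·0 + 1·-4 = -4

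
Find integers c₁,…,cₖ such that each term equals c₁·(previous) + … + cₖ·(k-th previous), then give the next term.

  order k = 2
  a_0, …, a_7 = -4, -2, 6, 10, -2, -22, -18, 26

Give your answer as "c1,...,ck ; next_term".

  a_2 = 1·-2 + -2·-4 = 6
  a_3 = 1·6 + -2·-2 = 10
  a_4 = 1·10 + -2·6 = -2
  a_5 = 1·-2 + -2·10 = -22
  a_6 = 1·-22 + -2·-2 = -18
  a_7 = 1·-18 + -2·-22 = 26
  a_8 = 1·26 + -2·-18 = 62

1,-2 ; 62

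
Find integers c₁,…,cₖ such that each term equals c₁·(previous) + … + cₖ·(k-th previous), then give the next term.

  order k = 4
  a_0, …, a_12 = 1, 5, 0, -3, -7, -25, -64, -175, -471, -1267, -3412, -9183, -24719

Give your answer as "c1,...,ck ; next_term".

2,2,0,-1 ; -66537

  a_4 = 2·-3 + 2·0 + 0·5 + -1·1 = -7
  a_5 = 2·-7 + 2·-3 + 0·0 + -1·5 = -25
  a_6 = 2·-25 + 2·-7 + 0·-3 + -1·0 = -64
  a_7 = 2·-64 + 2·-25 + 0·-7 + -1·-3 = -175
  a_8 = 2·-175 + 2·-64 + 0·-25 + -1·-7 = -471
  a_9 = 2·-471 + 2·-175 + 0·-64 + -1·-25 = -1267
  a_10 = 2·-1267 + 2·-471 + 0·-175 + -1·-64 = -3412
  a_11 = 2·-3412 + 2·-1267 + 0·-471 + -1·-175 = -9183
  a_12 = 2·-9183 + 2·-3412 + 0·-1267 + -1·-471 = -24719
  a_13 = 2·-24719 + 2·-9183 + 0·-3412 + -1·-1267 = -66537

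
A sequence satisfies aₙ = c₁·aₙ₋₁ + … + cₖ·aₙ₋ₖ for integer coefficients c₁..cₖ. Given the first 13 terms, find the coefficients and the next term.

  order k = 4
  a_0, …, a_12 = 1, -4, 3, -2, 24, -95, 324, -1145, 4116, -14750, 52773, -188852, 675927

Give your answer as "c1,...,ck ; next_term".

  a_4 = -3·-2 + 1·3 + -3·-4 + 3·1 = 24
  a_5 = -3·24 + 1·-2 + -3·3 + 3·-4 = -95
  a_6 = -3·-95 + 1·24 + -3·-2 + 3·3 = 324
  a_7 = -3·324 + 1·-95 + -3·24 + 3·-2 = -1145
  a_8 = -3·-1145 + 1·324 + -3·-95 + 3·24 = 4116
  a_9 = -3·4116 + 1·-1145 + -3·324 + 3·-95 = -14750
  a_10 = -3·-14750 + 1·4116 + -3·-1145 + 3·324 = 52773
  a_11 = -3·52773 + 1·-14750 + -3·4116 + 3·-1145 = -188852
  a_12 = -3·-188852 + 1·52773 + -3·-14750 + 3·4116 = 675927
  a_13 = -3·675927 + 1·-188852 + -3·52773 + 3·-14750 = -2419202

-3,1,-3,3 ; -2419202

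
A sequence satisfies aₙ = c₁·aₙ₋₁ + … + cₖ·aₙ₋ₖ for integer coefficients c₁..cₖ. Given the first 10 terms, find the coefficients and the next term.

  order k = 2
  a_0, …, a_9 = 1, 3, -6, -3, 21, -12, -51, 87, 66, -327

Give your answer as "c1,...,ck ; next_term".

  a_2 = -1·3 + -3·1 = -6
  a_3 = -1·-6 + -3·3 = -3
  a_4 = -1·-3 + -3·-6 = 21
  a_5 = -1·21 + -3·-3 = -12
  a_6 = -1·-12 + -3·21 = -51
  a_7 = -1·-51 + -3·-12 = 87
  a_8 = -1·87 + -3·-51 = 66
  a_9 = -1·66 + -3·87 = -327
  a_10 = -1·-327 + -3·66 = 129

-1,-3 ; 129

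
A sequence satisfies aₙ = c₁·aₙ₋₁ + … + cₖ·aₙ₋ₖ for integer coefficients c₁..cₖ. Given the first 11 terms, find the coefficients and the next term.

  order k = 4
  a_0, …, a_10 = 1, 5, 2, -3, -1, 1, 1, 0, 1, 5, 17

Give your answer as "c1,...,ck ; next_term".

  a_4 = 3·-3 + 1·2 + 1·5 + 1·1 = -1
  a_5 = 3·-1 + 1·-3 + 1·2 + 1·5 = 1
  a_6 = 3·1 + 1·-1 + 1·-3 + 1·2 = 1
  a_7 = 3·1 + 1·1 + 1·-1 + 1·-3 = 0
  a_8 = 3·0 + 1·1 + 1·1 + 1·-1 = 1
  a_9 = 3·1 + 1·0 + 1·1 + 1·1 = 5
  a_10 = 3·5 + 1·1 + 1·0 + 1·1 = 17
  a_11 = 3·17 + 1·5 + 1·1 + 1·0 = 57

3,1,1,1 ; 57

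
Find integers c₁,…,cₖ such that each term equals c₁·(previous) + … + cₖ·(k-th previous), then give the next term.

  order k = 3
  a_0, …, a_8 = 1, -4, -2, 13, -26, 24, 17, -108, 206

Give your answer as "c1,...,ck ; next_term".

-2,-2,1 ; -179

  a_3 = -2·-2 + -2·-4 + 1·1 = 13
  a_4 = -2·13 + -2·-2 + 1·-4 = -26
  a_5 = -2·-26 + -2·13 + 1·-2 = 24
  a_6 = -2·24 + -2·-26 + 1·13 = 17
  a_7 = -2·17 + -2·24 + 1·-26 = -108
  a_8 = -2·-108 + -2·17 + 1·24 = 206
  a_9 = -2·206 + -2·-108 + 1·17 = -179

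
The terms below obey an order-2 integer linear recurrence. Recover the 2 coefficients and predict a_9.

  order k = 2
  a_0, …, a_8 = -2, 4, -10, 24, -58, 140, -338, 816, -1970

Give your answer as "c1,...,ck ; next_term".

-2,1 ; 4756

  a_2 = -2·4 + 1·-2 = -10
  a_3 = -2·-10 + 1·4 = 24
  a_4 = -2·24 + 1·-10 = -58
  a_5 = -2·-58 + 1·24 = 140
  a_6 = -2·140 + 1·-58 = -338
  a_7 = -2·-338 + 1·140 = 816
  a_8 = -2·816 + 1·-338 = -1970
  a_9 = -2·-1970 + 1·816 = 4756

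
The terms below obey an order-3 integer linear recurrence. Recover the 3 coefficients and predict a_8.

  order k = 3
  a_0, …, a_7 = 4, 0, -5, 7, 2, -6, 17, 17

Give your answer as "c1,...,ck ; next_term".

1,1,3 ; 16

  a_3 = 1·-5 + 1·0 + 3·4 = 7
  a_4 = 1·7 + 1·-5 + 3·0 = 2
  a_5 = 1·2 + 1·7 + 3·-5 = -6
  a_6 = 1·-6 + 1·2 + 3·7 = 17
  a_7 = 1·17 + 1·-6 + 3·2 = 17
  a_8 = 1·17 + 1·17 + 3·-6 = 16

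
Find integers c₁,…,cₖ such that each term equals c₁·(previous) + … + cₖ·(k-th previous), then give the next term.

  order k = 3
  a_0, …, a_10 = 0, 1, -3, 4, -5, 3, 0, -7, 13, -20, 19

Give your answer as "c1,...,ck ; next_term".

  a_3 = -1·-3 + 1·1 + 2·0 = 4
  a_4 = -1·4 + 1·-3 + 2·1 = -5
  a_5 = -1·-5 + 1·4 + 2·-3 = 3
  a_6 = -1·3 + 1·-5 + 2·4 = 0
  a_7 = -1·0 + 1·3 + 2·-5 = -7
  a_8 = -1·-7 + 1·0 + 2·3 = 13
  a_9 = -1·13 + 1·-7 + 2·0 = -20
  a_10 = -1·-20 + 1·13 + 2·-7 = 19
  a_11 = -1·19 + 1·-20 + 2·13 = -13

-1,1,2 ; -13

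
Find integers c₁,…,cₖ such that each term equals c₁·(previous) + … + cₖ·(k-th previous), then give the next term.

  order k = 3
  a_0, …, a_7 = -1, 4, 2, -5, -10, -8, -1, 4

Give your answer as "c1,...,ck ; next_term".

  a_3 = 2·2 + -2·4 + 1·-1 = -5
  a_4 = 2·-5 + -2·2 + 1·4 = -10
  a_5 = 2·-10 + -2·-5 + 1·2 = -8
  a_6 = 2·-8 + -2·-10 + 1·-5 = -1
  a_7 = 2·-1 + -2·-8 + 1·-10 = 4
  a_8 = 2·4 + -2·-1 + 1·-8 = 2

2,-2,1 ; 2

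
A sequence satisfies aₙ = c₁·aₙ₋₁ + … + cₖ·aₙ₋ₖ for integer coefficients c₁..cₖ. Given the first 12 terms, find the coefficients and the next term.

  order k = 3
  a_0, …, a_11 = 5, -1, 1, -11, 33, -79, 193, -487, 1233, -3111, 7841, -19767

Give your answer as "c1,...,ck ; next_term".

  a_3 = -3·1 + -2·-1 + -2·5 = -11
  a_4 = -3·-11 + -2·1 + -2·-1 = 33
  a_5 = -3·33 + -2·-11 + -2·1 = -79
  a_6 = -3·-79 + -2·33 + -2·-11 = 193
  a_7 = -3·193 + -2·-79 + -2·33 = -487
  a_8 = -3·-487 + -2·193 + -2·-79 = 1233
  a_9 = -3·1233 + -2·-487 + -2·193 = -3111
  a_10 = -3·-3111 + -2·1233 + -2·-487 = 7841
  a_11 = -3·7841 + -2·-3111 + -2·1233 = -19767
  a_12 = -3·-19767 + -2·7841 + -2·-3111 = 49841

-3,-2,-2 ; 49841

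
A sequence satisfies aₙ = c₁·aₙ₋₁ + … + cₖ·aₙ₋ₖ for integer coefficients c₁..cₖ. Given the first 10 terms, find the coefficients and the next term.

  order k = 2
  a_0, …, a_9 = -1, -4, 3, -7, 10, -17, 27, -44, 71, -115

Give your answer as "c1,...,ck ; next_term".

  a_2 = -1·-4 + 1·-1 = 3
  a_3 = -1·3 + 1·-4 = -7
  a_4 = -1·-7 + 1·3 = 10
  a_5 = -1·10 + 1·-7 = -17
  a_6 = -1·-17 + 1·10 = 27
  a_7 = -1·27 + 1·-17 = -44
  a_8 = -1·-44 + 1·27 = 71
  a_9 = -1·71 + 1·-44 = -115
  a_10 = -1·-115 + 1·71 = 186

-1,1 ; 186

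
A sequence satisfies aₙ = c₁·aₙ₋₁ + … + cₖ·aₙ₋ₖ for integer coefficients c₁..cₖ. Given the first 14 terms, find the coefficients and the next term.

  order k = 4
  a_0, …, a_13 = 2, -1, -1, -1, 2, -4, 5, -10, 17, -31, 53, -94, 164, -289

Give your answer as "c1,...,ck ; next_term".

-1,1,0,1 ; 506

  a_4 = -1·-1 + 1·-1 + 0·-1 + 1·2 = 2
  a_5 = -1·2 + 1·-1 + 0·-1 + 1·-1 = -4
  a_6 = -1·-4 + 1·2 + 0·-1 + 1·-1 = 5
  a_7 = -1·5 + 1·-4 + 0·2 + 1·-1 = -10
  a_8 = -1·-10 + 1·5 + 0·-4 + 1·2 = 17
  a_9 = -1·17 + 1·-10 + 0·5 + 1·-4 = -31
  a_10 = -1·-31 + 1·17 + 0·-10 + 1·5 = 53
  a_11 = -1·53 + 1·-31 + 0·17 + 1·-10 = -94
  a_12 = -1·-94 + 1·53 + 0·-31 + 1·17 = 164
  a_13 = -1·164 + 1·-94 + 0·53 + 1·-31 = -289
  a_14 = -1·-289 + 1·164 + 0·-94 + 1·53 = 506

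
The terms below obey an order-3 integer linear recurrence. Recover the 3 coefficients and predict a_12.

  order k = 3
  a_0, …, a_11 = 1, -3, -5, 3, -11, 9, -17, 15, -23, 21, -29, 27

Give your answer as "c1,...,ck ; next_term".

-1,1,1 ; -35

  a_3 = -1·-5 + 1·-3 + 1·1 = 3
  a_4 = -1·3 + 1·-5 + 1·-3 = -11
  a_5 = -1·-11 + 1·3 + 1·-5 = 9
  a_6 = -1·9 + 1·-11 + 1·3 = -17
  a_7 = -1·-17 + 1·9 + 1·-11 = 15
  a_8 = -1·15 + 1·-17 + 1·9 = -23
  a_9 = -1·-23 + 1·15 + 1·-17 = 21
  a_10 = -1·21 + 1·-23 + 1·15 = -29
  a_11 = -1·-29 + 1·21 + 1·-23 = 27
  a_12 = -1·27 + 1·-29 + 1·21 = -35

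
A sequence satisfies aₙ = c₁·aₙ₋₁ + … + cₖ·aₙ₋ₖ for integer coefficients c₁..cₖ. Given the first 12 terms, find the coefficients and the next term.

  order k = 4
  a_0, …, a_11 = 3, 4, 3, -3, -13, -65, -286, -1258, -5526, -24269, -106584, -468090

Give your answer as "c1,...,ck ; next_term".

4,2,-1,-1 ; -2055733

  a_4 = 4·-3 + 2·3 + -1·4 + -1·3 = -13
  a_5 = 4·-13 + 2·-3 + -1·3 + -1·4 = -65
  a_6 = 4·-65 + 2·-13 + -1·-3 + -1·3 = -286
  a_7 = 4·-286 + 2·-65 + -1·-13 + -1·-3 = -1258
  a_8 = 4·-1258 + 2·-286 + -1·-65 + -1·-13 = -5526
  a_9 = 4·-5526 + 2·-1258 + -1·-286 + -1·-65 = -24269
  a_10 = 4·-24269 + 2·-5526 + -1·-1258 + -1·-286 = -106584
  a_11 = 4·-106584 + 2·-24269 + -1·-5526 + -1·-1258 = -468090
  a_12 = 4·-468090 + 2·-106584 + -1·-24269 + -1·-5526 = -2055733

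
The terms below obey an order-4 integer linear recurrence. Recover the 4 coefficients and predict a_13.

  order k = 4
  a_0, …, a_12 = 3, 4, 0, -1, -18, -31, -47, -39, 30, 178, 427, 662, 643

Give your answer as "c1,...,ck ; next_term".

  a_4 = 1·-1 + 1·0 + -2·4 + -3·3 = -18
  a_5 = 1·-18 + 1·-1 + -2·0 + -3·4 = -31
  a_6 = 1·-31 + 1·-18 + -2·-1 + -3·0 = -47
  a_7 = 1·-47 + 1·-31 + -2·-18 + -3·-1 = -39
  a_8 = 1·-39 + 1·-47 + -2·-31 + -3·-18 = 30
  a_9 = 1·30 + 1·-39 + -2·-47 + -3·-31 = 178
  a_10 = 1·178 + 1·30 + -2·-39 + -3·-47 = 427
  a_11 = 1·427 + 1·178 + -2·30 + -3·-39 = 662
  a_12 = 1·662 + 1·427 + -2·178 + -3·30 = 643
  a_13 = 1·643 + 1·662 + -2·427 + -3·178 = -83

1,1,-2,-3 ; -83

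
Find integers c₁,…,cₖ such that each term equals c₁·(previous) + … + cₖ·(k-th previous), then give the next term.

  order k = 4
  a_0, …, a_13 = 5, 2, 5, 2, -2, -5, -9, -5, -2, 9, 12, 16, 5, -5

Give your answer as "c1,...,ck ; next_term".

  a_4 = 0·2 + 1·5 + -1·2 + -1·5 = -2
  a_5 = 0·-2 + 1·2 + -1·5 + -1·2 = -5
  a_6 = 0·-5 + 1·-2 + -1·2 + -1·5 = -9
  a_7 = 0·-9 + 1·-5 + -1·-2 + -1·2 = -5
  a_8 = 0·-5 + 1·-9 + -1·-5 + -1·-2 = -2
  a_9 = 0·-2 + 1·-5 + -1·-9 + -1·-5 = 9
  a_10 = 0·9 + 1·-2 + -1·-5 + -1·-9 = 12
  a_11 = 0·12 + 1·9 + -1·-2 + -1·-5 = 16
  a_12 = 0·16 + 1·12 + -1·9 + -1·-2 = 5
  a_13 = 0·5 + 1·16 + -1·12 + -1·9 = -5
  a_14 = 0·-5 + 1·5 + -1·16 + -1·12 = -23

0,1,-1,-1 ; -23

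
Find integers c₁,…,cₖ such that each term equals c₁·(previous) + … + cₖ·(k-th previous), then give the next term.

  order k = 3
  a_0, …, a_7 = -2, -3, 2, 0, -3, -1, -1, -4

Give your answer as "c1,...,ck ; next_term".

  a_3 = 1·2 + 0·-3 + 1·-2 = 0
  a_4 = 1·0 + 0·2 + 1·-3 = -3
  a_5 = 1·-3 + 0·0 + 1·2 = -1
  a_6 = 1·-1 + 0·-3 + 1·0 = -1
  a_7 = 1·-1 + 0·-1 + 1·-3 = -4
  a_8 = 1·-4 + 0·-1 + 1·-1 = -5

1,0,1 ; -5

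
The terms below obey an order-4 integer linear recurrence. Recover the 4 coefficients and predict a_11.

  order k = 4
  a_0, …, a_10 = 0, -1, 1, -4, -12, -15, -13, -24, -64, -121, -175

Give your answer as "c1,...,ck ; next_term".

  a_4 = 2·-4 + -2·1 + 2·-1 + 1·0 = -12
  a_5 = 2·-12 + -2·-4 + 2·1 + 1·-1 = -15
  a_6 = 2·-15 + -2·-12 + 2·-4 + 1·1 = -13
  a_7 = 2·-13 + -2·-15 + 2·-12 + 1·-4 = -24
  a_8 = 2·-24 + -2·-13 + 2·-15 + 1·-12 = -64
  a_9 = 2·-64 + -2·-24 + 2·-13 + 1·-15 = -121
  a_10 = 2·-121 + -2·-64 + 2·-24 + 1·-13 = -175
  a_11 = 2·-175 + -2·-121 + 2·-64 + 1·-24 = -260

2,-2,2,1 ; -260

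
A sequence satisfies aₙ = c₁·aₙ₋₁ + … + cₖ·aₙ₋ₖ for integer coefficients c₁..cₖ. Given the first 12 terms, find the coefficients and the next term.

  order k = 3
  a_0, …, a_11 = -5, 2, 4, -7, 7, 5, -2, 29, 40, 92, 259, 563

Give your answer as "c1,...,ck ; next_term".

  a_3 = 1·4 + 2·2 + 3·-5 = -7
  a_4 = 1·-7 + 2·4 + 3·2 = 7
  a_5 = 1·7 + 2·-7 + 3·4 = 5
  a_6 = 1·5 + 2·7 + 3·-7 = -2
  a_7 = 1·-2 + 2·5 + 3·7 = 29
  a_8 = 1·29 + 2·-2 + 3·5 = 40
  a_9 = 1·40 + 2·29 + 3·-2 = 92
  a_10 = 1·92 + 2·40 + 3·29 = 259
  a_11 = 1·259 + 2·92 + 3·40 = 563
  a_12 = 1·563 + 2·259 + 3·92 = 1357

1,2,3 ; 1357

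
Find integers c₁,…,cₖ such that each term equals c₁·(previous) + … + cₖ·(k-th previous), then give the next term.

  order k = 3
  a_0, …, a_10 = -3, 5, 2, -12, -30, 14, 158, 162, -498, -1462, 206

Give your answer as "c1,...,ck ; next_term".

1,-4,-2 ; 7050

  a_3 = 1·2 + -4·5 + -2·-3 = -12
  a_4 = 1·-12 + -4·2 + -2·5 = -30
  a_5 = 1·-30 + -4·-12 + -2·2 = 14
  a_6 = 1·14 + -4·-30 + -2·-12 = 158
  a_7 = 1·158 + -4·14 + -2·-30 = 162
  a_8 = 1·162 + -4·158 + -2·14 = -498
  a_9 = 1·-498 + -4·162 + -2·158 = -1462
  a_10 = 1·-1462 + -4·-498 + -2·162 = 206
  a_11 = 1·206 + -4·-1462 + -2·-498 = 7050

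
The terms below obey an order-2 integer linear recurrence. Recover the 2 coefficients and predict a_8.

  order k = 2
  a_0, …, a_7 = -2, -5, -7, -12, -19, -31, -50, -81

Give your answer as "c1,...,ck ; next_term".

  a_2 = 1·-5 + 1·-2 = -7
  a_3 = 1·-7 + 1·-5 = -12
  a_4 = 1·-12 + 1·-7 = -19
  a_5 = 1·-19 + 1·-12 = -31
  a_6 = 1·-31 + 1·-19 = -50
  a_7 = 1·-50 + 1·-31 = -81
  a_8 = 1·-81 + 1·-50 = -131

1,1 ; -131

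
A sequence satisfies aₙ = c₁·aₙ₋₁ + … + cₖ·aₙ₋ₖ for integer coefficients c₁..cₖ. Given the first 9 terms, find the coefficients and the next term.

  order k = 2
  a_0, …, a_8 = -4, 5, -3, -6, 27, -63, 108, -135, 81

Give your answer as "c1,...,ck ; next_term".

  a_2 = -3·5 + -3·-4 = -3
  a_3 = -3·-3 + -3·5 = -6
  a_4 = -3·-6 + -3·-3 = 27
  a_5 = -3·27 + -3·-6 = -63
  a_6 = -3·-63 + -3·27 = 108
  a_7 = -3·108 + -3·-63 = -135
  a_8 = -3·-135 + -3·108 = 81
  a_9 = -3·81 + -3·-135 = 162

-3,-3 ; 162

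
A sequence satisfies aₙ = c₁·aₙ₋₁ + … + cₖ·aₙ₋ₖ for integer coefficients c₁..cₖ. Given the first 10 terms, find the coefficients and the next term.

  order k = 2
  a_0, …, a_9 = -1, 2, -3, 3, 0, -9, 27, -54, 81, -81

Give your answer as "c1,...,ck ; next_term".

-3,-3 ; 0

  a_2 = -3·2 + -3·-1 = -3
  a_3 = -3·-3 + -3·2 = 3
  a_4 = -3·3 + -3·-3 = 0
  a_5 = -3·0 + -3·3 = -9
  a_6 = -3·-9 + -3·0 = 27
  a_7 = -3·27 + -3·-9 = -54
  a_8 = -3·-54 + -3·27 = 81
  a_9 = -3·81 + -3·-54 = -81
  a_10 = -3·-81 + -3·81 = 0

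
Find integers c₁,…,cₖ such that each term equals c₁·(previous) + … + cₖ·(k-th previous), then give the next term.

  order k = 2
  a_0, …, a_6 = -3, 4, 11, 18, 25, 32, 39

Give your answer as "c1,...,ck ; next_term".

  a_2 = 2·4 + -1·-3 = 11
  a_3 = 2·11 + -1·4 = 18
  a_4 = 2·18 + -1·11 = 25
  a_5 = 2·25 + -1·18 = 32
  a_6 = 2·32 + -1·25 = 39
  a_7 = 2·39 + -1·32 = 46

2,-1 ; 46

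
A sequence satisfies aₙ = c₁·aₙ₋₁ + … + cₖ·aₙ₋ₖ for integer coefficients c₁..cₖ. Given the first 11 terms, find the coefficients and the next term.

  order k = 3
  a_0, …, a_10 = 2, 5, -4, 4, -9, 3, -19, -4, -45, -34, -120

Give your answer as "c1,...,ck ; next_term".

  a_3 = 1·-4 + 2·5 + -1·2 = 4
  a_4 = 1·4 + 2·-4 + -1·5 = -9
  a_5 = 1·-9 + 2·4 + -1·-4 = 3
  a_6 = 1·3 + 2·-9 + -1·4 = -19
  a_7 = 1·-19 + 2·3 + -1·-9 = -4
  a_8 = 1·-4 + 2·-19 + -1·3 = -45
  a_9 = 1·-45 + 2·-4 + -1·-19 = -34
  a_10 = 1·-34 + 2·-45 + -1·-4 = -120
  a_11 = 1·-120 + 2·-34 + -1·-45 = -143

1,2,-1 ; -143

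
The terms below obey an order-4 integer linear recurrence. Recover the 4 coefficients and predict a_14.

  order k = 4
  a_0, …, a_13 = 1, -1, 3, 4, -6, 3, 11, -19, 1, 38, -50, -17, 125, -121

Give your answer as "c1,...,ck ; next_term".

0,-1,2,-1 ; -109

  a_4 = 0·4 + -1·3 + 2·-1 + -1·1 = -6
  a_5 = 0·-6 + -1·4 + 2·3 + -1·-1 = 3
  a_6 = 0·3 + -1·-6 + 2·4 + -1·3 = 11
  a_7 = 0·11 + -1·3 + 2·-6 + -1·4 = -19
  a_8 = 0·-19 + -1·11 + 2·3 + -1·-6 = 1
  a_9 = 0·1 + -1·-19 + 2·11 + -1·3 = 38
  a_10 = 0·38 + -1·1 + 2·-19 + -1·11 = -50
  a_11 = 0·-50 + -1·38 + 2·1 + -1·-19 = -17
  a_12 = 0·-17 + -1·-50 + 2·38 + -1·1 = 125
  a_13 = 0·125 + -1·-17 + 2·-50 + -1·38 = -121
  a_14 = 0·-121 + -1·125 + 2·-17 + -1·-50 = -109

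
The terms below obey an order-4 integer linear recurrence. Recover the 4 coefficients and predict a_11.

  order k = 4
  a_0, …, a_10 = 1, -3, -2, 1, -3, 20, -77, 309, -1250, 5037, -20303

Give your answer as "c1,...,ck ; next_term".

  a_4 = -4·1 + 0·-2 + -1·-3 + -2·1 = -3
  a_5 = -4·-3 + 0·1 + -1·-2 + -2·-3 = 20
  a_6 = -4·20 + 0·-3 + -1·1 + -2·-2 = -77
  a_7 = -4·-77 + 0·20 + -1·-3 + -2·1 = 309
  a_8 = -4·309 + 0·-77 + -1·20 + -2·-3 = -1250
  a_9 = -4·-1250 + 0·309 + -1·-77 + -2·20 = 5037
  a_10 = -4·5037 + 0·-1250 + -1·309 + -2·-77 = -20303
  a_11 = -4·-20303 + 0·5037 + -1·-1250 + -2·309 = 81844

-4,0,-1,-2 ; 81844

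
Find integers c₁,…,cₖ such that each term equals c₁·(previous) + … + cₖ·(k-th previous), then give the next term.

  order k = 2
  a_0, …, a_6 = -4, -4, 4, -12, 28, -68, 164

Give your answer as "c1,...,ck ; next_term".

-2,1 ; -396

  a_2 = -2·-4 + 1·-4 = 4
  a_3 = -2·4 + 1·-4 = -12
  a_4 = -2·-12 + 1·4 = 28
  a_5 = -2·28 + 1·-12 = -68
  a_6 = -2·-68 + 1·28 = 164
  a_7 = -2·164 + 1·-68 = -396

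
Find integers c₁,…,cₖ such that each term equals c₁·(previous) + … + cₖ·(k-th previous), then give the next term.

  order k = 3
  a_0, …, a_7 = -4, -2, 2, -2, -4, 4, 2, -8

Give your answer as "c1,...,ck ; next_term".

0,-1,1 ; 2

  a_3 = 0·2 + -1·-2 + 1·-4 = -2
  a_4 = 0·-2 + -1·2 + 1·-2 = -4
  a_5 = 0·-4 + -1·-2 + 1·2 = 4
  a_6 = 0·4 + -1·-4 + 1·-2 = 2
  a_7 = 0·2 + -1·4 + 1·-4 = -8
  a_8 = 0·-8 + -1·2 + 1·4 = 2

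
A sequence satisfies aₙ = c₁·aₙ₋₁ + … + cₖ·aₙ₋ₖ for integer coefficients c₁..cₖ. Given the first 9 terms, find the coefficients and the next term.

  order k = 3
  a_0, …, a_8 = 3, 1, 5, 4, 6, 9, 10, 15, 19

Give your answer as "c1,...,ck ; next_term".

  a_3 = 0·5 + 1·1 + 1·3 = 4
  a_4 = 0·4 + 1·5 + 1·1 = 6
  a_5 = 0·6 + 1·4 + 1·5 = 9
  a_6 = 0·9 + 1·6 + 1·4 = 10
  a_7 = 0·10 + 1·9 + 1·6 = 15
  a_8 = 0·15 + 1·10 + 1·9 = 19
  a_9 = 0·19 + 1·15 + 1·10 = 25

0,1,1 ; 25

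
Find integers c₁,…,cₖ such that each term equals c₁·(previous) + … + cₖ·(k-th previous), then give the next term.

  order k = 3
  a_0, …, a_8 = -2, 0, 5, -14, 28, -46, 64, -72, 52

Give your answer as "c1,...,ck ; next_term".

-2,0,2 ; 24

  a_3 = -2·5 + 0·0 + 2·-2 = -14
  a_4 = -2·-14 + 0·5 + 2·0 = 28
  a_5 = -2·28 + 0·-14 + 2·5 = -46
  a_6 = -2·-46 + 0·28 + 2·-14 = 64
  a_7 = -2·64 + 0·-46 + 2·28 = -72
  a_8 = -2·-72 + 0·64 + 2·-46 = 52
  a_9 = -2·52 + 0·-72 + 2·64 = 24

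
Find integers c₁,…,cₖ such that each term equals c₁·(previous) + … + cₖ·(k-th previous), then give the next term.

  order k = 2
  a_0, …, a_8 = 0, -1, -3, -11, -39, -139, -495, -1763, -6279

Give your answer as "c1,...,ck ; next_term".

  a_2 = 3·-1 + 2·0 = -3
  a_3 = 3·-3 + 2·-1 = -11
  a_4 = 3·-11 + 2·-3 = -39
  a_5 = 3·-39 + 2·-11 = -139
  a_6 = 3·-139 + 2·-39 = -495
  a_7 = 3·-495 + 2·-139 = -1763
  a_8 = 3·-1763 + 2·-495 = -6279
  a_9 = 3·-6279 + 2·-1763 = -22363

3,2 ; -22363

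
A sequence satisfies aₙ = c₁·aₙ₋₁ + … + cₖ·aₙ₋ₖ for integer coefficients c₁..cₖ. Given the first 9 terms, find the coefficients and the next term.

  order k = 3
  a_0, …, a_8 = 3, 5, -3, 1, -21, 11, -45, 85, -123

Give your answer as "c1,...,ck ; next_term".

0,2,-3 ; 305

  a_3 = 0·-3 + 2·5 + -3·3 = 1
  a_4 = 0·1 + 2·-3 + -3·5 = -21
  a_5 = 0·-21 + 2·1 + -3·-3 = 11
  a_6 = 0·11 + 2·-21 + -3·1 = -45
  a_7 = 0·-45 + 2·11 + -3·-21 = 85
  a_8 = 0·85 + 2·-45 + -3·11 = -123
  a_9 = 0·-123 + 2·85 + -3·-45 = 305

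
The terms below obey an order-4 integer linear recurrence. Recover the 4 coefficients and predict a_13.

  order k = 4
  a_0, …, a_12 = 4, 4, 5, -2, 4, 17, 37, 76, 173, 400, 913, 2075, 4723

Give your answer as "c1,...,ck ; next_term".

2,0,1,1 ; 10759

  a_4 = 2·-2 + 0·5 + 1·4 + 1·4 = 4
  a_5 = 2·4 + 0·-2 + 1·5 + 1·4 = 17
  a_6 = 2·17 + 0·4 + 1·-2 + 1·5 = 37
  a_7 = 2·37 + 0·17 + 1·4 + 1·-2 = 76
  a_8 = 2·76 + 0·37 + 1·17 + 1·4 = 173
  a_9 = 2·173 + 0·76 + 1·37 + 1·17 = 400
  a_10 = 2·400 + 0·173 + 1·76 + 1·37 = 913
  a_11 = 2·913 + 0·400 + 1·173 + 1·76 = 2075
  a_12 = 2·2075 + 0·913 + 1·400 + 1·173 = 4723
  a_13 = 2·4723 + 0·2075 + 1·913 + 1·400 = 10759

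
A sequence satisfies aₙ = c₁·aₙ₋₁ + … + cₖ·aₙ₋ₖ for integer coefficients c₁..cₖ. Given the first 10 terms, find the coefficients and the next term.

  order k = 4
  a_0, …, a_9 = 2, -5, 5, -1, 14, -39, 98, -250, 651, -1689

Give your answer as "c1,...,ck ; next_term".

  a_4 = -2·-1 + 1·5 + -1·-5 + 1·2 = 14
  a_5 = -2·14 + 1·-1 + -1·5 + 1·-5 = -39
  a_6 = -2·-39 + 1·14 + -1·-1 + 1·5 = 98
  a_7 = -2·98 + 1·-39 + -1·14 + 1·-1 = -250
  a_8 = -2·-250 + 1·98 + -1·-39 + 1·14 = 651
  a_9 = -2·651 + 1·-250 + -1·98 + 1·-39 = -1689
  a_10 = -2·-1689 + 1·651 + -1·-250 + 1·98 = 4377

-2,1,-1,1 ; 4377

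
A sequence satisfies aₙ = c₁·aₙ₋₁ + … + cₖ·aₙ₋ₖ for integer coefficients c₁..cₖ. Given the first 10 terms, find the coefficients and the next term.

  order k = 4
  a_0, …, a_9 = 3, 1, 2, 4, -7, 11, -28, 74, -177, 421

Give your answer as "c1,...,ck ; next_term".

  a_4 = -2·4 + 0·2 + -2·1 + 1·3 = -7
  a_5 = -2·-7 + 0·4 + -2·2 + 1·1 = 11
  a_6 = -2·11 + 0·-7 + -2·4 + 1·2 = -28
  a_7 = -2·-28 + 0·11 + -2·-7 + 1·4 = 74
  a_8 = -2·74 + 0·-28 + -2·11 + 1·-7 = -177
  a_9 = -2·-177 + 0·74 + -2·-28 + 1·11 = 421
  a_10 = -2·421 + 0·-177 + -2·74 + 1·-28 = -1018

-2,0,-2,1 ; -1018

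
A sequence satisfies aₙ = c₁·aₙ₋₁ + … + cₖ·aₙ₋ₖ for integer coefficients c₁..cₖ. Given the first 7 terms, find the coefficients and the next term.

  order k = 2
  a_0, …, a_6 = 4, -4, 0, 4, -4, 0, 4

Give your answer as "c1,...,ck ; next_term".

-1,-1 ; -4

  a_2 = -1·-4 + -1·4 = 0
  a_3 = -1·0 + -1·-4 = 4
  a_4 = -1·4 + -1·0 = -4
  a_5 = -1·-4 + -1·4 = 0
  a_6 = -1·0 + -1·-4 = 4
  a_7 = -1·4 + -1·0 = -4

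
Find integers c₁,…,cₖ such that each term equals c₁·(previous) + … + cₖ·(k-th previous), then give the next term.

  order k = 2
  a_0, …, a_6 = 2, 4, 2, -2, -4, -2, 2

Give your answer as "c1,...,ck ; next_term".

  a_2 = 1·4 + -1·2 = 2
  a_3 = 1·2 + -1·4 = -2
  a_4 = 1·-2 + -1·2 = -4
  a_5 = 1·-4 + -1·-2 = -2
  a_6 = 1·-2 + -1·-4 = 2
  a_7 = 1·2 + -1·-2 = 4

1,-1 ; 4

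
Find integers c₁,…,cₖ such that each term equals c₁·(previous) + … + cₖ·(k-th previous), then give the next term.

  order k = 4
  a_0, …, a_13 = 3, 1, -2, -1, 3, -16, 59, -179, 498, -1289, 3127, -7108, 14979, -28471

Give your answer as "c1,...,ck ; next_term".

-4,-3,2,-3 ; 45350

  a_4 = -4·-1 + -3·-2 + 2·1 + -3·3 = 3
  a_5 = -4·3 + -3·-1 + 2·-2 + -3·1 = -16
  a_6 = -4·-16 + -3·3 + 2·-1 + -3·-2 = 59
  a_7 = -4·59 + -3·-16 + 2·3 + -3·-1 = -179
  a_8 = -4·-179 + -3·59 + 2·-16 + -3·3 = 498
  a_9 = -4·498 + -3·-179 + 2·59 + -3·-16 = -1289
  a_10 = -4·-1289 + -3·498 + 2·-179 + -3·59 = 3127
  a_11 = -4·3127 + -3·-1289 + 2·498 + -3·-179 = -7108
  a_12 = -4·-7108 + -3·3127 + 2·-1289 + -3·498 = 14979
  a_13 = -4·14979 + -3·-7108 + 2·3127 + -3·-1289 = -28471
  a_14 = -4·-28471 + -3·14979 + 2·-7108 + -3·3127 = 45350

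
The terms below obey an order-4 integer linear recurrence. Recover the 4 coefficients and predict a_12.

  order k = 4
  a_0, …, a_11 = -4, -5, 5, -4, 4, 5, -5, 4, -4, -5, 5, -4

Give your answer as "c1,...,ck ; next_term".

0,0,0,-1 ; 4

  a_4 = 0·-4 + 0·5 + 0·-5 + -1·-4 = 4
  a_5 = 0·4 + 0·-4 + 0·5 + -1·-5 = 5
  a_6 = 0·5 + 0·4 + 0·-4 + -1·5 = -5
  a_7 = 0·-5 + 0·5 + 0·4 + -1·-4 = 4
  a_8 = 0·4 + 0·-5 + 0·5 + -1·4 = -4
  a_9 = 0·-4 + 0·4 + 0·-5 + -1·5 = -5
  a_10 = 0·-5 + 0·-4 + 0·4 + -1·-5 = 5
  a_11 = 0·5 + 0·-5 + 0·-4 + -1·4 = -4
  a_12 = 0·-4 + 0·5 + 0·-5 + -1·-4 = 4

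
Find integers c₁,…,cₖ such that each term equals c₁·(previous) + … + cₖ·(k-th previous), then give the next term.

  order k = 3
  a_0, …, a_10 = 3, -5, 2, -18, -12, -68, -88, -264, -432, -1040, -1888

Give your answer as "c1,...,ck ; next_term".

  a_3 = 2·2 + 2·-5 + -4·3 = -18
  a_4 = 2·-18 + 2·2 + -4·-5 = -12
  a_5 = 2·-12 + 2·-18 + -4·2 = -68
  a_6 = 2·-68 + 2·-12 + -4·-18 = -88
  a_7 = 2·-88 + 2·-68 + -4·-12 = -264
  a_8 = 2·-264 + 2·-88 + -4·-68 = -432
  a_9 = 2·-432 + 2·-264 + -4·-88 = -1040
  a_10 = 2·-1040 + 2·-432 + -4·-264 = -1888
  a_11 = 2·-1888 + 2·-1040 + -4·-432 = -4128

2,2,-4 ; -4128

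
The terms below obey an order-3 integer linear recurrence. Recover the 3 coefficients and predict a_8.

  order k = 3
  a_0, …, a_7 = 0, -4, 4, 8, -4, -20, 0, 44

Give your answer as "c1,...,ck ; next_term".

0,-2,-1 ; 20

  a_3 = 0·4 + -2·-4 + -1·0 = 8
  a_4 = 0·8 + -2·4 + -1·-4 = -4
  a_5 = 0·-4 + -2·8 + -1·4 = -20
  a_6 = 0·-20 + -2·-4 + -1·8 = 0
  a_7 = 0·0 + -2·-20 + -1·-4 = 44
  a_8 = 0·44 + -2·0 + -1·-20 = 20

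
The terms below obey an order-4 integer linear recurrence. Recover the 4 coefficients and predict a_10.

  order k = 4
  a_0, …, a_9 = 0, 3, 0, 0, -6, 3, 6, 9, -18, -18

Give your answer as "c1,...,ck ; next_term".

0,-1,-2,1 ; 6

  a_4 = 0·0 + -1·0 + -2·3 + 1·0 = -6
  a_5 = 0·-6 + -1·0 + -2·0 + 1·3 = 3
  a_6 = 0·3 + -1·-6 + -2·0 + 1·0 = 6
  a_7 = 0·6 + -1·3 + -2·-6 + 1·0 = 9
  a_8 = 0·9 + -1·6 + -2·3 + 1·-6 = -18
  a_9 = 0·-18 + -1·9 + -2·6 + 1·3 = -18
  a_10 = 0·-18 + -1·-18 + -2·9 + 1·6 = 6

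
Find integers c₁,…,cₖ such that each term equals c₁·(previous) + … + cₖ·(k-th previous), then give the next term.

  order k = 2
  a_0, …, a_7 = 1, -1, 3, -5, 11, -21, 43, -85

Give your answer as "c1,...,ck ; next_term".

  a_2 = -1·-1 + 2·1 = 3
  a_3 = -1·3 + 2·-1 = -5
  a_4 = -1·-5 + 2·3 = 11
  a_5 = -1·11 + 2·-5 = -21
  a_6 = -1·-21 + 2·11 = 43
  a_7 = -1·43 + 2·-21 = -85
  a_8 = -1·-85 + 2·43 = 171

-1,2 ; 171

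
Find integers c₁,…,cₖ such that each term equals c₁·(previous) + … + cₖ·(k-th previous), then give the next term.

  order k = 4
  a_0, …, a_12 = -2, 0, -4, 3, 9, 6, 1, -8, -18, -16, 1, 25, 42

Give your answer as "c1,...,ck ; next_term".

  a_4 = 1·3 + -1·-4 + 0·0 + -1·-2 = 9
  a_5 = 1·9 + -1·3 + 0·-4 + -1·0 = 6
  a_6 = 1·6 + -1·9 + 0·3 + -1·-4 = 1
  a_7 = 1·1 + -1·6 + 0·9 + -1·3 = -8
  a_8 = 1·-8 + -1·1 + 0·6 + -1·9 = -18
  a_9 = 1·-18 + -1·-8 + 0·1 + -1·6 = -16
  a_10 = 1·-16 + -1·-18 + 0·-8 + -1·1 = 1
  a_11 = 1·1 + -1·-16 + 0·-18 + -1·-8 = 25
  a_12 = 1·25 + -1·1 + 0·-16 + -1·-18 = 42
  a_13 = 1·42 + -1·25 + 0·1 + -1·-16 = 33

1,-1,0,-1 ; 33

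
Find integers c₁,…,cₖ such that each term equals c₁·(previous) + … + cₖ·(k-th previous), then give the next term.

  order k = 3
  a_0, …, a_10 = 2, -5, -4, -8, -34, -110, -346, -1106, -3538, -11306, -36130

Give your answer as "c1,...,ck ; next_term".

3,0,2 ; -115466

  a_3 = 3·-4 + 0·-5 + 2·2 = -8
  a_4 = 3·-8 + 0·-4 + 2·-5 = -34
  a_5 = 3·-34 + 0·-8 + 2·-4 = -110
  a_6 = 3·-110 + 0·-34 + 2·-8 = -346
  a_7 = 3·-346 + 0·-110 + 2·-34 = -1106
  a_8 = 3·-1106 + 0·-346 + 2·-110 = -3538
  a_9 = 3·-3538 + 0·-1106 + 2·-346 = -11306
  a_10 = 3·-11306 + 0·-3538 + 2·-1106 = -36130
  a_11 = 3·-36130 + 0·-11306 + 2·-3538 = -115466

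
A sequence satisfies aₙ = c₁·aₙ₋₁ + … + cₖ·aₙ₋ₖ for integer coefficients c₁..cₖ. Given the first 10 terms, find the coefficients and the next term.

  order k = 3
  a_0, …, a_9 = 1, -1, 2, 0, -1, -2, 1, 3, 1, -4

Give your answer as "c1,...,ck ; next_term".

0,-1,-1 ; -4

  a_3 = 0·2 + -1·-1 + -1·1 = 0
  a_4 = 0·0 + -1·2 + -1·-1 = -1
  a_5 = 0·-1 + -1·0 + -1·2 = -2
  a_6 = 0·-2 + -1·-1 + -1·0 = 1
  a_7 = 0·1 + -1·-2 + -1·-1 = 3
  a_8 = 0·3 + -1·1 + -1·-2 = 1
  a_9 = 0·1 + -1·3 + -1·1 = -4
  a_10 = 0·-4 + -1·1 + -1·3 = -4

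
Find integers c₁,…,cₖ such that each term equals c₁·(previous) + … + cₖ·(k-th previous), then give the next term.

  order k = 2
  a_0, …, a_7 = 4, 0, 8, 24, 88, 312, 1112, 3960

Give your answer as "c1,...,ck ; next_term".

  a_2 = 3·0 + 2·4 = 8
  a_3 = 3·8 + 2·0 = 24
  a_4 = 3·24 + 2·8 = 88
  a_5 = 3·88 + 2·24 = 312
  a_6 = 3·312 + 2·88 = 1112
  a_7 = 3·1112 + 2·312 = 3960
  a_8 = 3·3960 + 2·1112 = 14104

3,2 ; 14104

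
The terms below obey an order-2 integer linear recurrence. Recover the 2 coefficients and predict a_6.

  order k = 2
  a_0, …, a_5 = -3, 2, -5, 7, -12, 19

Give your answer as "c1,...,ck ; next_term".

-1,1 ; -31

  a_2 = -1·2 + 1·-3 = -5
  a_3 = -1·-5 + 1·2 = 7
  a_4 = -1·7 + 1·-5 = -12
  a_5 = -1·-12 + 1·7 = 19
  a_6 = -1·19 + 1·-12 = -31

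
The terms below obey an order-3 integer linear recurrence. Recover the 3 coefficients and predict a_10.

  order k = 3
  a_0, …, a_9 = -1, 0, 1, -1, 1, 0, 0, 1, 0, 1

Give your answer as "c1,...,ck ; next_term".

0,1,1 ; 1

  a_3 = 0·1 + 1·0 + 1·-1 = -1
  a_4 = 0·-1 + 1·1 + 1·0 = 1
  a_5 = 0·1 + 1·-1 + 1·1 = 0
  a_6 = 0·0 + 1·1 + 1·-1 = 0
  a_7 = 0·0 + 1·0 + 1·1 = 1
  a_8 = 0·1 + 1·0 + 1·0 = 0
  a_9 = 0·0 + 1·1 + 1·0 = 1
  a_10 = 0·1 + 1·0 + 1·1 = 1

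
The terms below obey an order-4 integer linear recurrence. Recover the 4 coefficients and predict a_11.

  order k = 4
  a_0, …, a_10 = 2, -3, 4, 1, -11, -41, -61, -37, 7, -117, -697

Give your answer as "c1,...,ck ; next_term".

3,-4,2,4 ; -1757

  a_4 = 3·1 + -4·4 + 2·-3 + 4·2 = -11
  a_5 = 3·-11 + -4·1 + 2·4 + 4·-3 = -41
  a_6 = 3·-41 + -4·-11 + 2·1 + 4·4 = -61
  a_7 = 3·-61 + -4·-41 + 2·-11 + 4·1 = -37
  a_8 = 3·-37 + -4·-61 + 2·-41 + 4·-11 = 7
  a_9 = 3·7 + -4·-37 + 2·-61 + 4·-41 = -117
  a_10 = 3·-117 + -4·7 + 2·-37 + 4·-61 = -697
  a_11 = 3·-697 + -4·-117 + 2·7 + 4·-37 = -1757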